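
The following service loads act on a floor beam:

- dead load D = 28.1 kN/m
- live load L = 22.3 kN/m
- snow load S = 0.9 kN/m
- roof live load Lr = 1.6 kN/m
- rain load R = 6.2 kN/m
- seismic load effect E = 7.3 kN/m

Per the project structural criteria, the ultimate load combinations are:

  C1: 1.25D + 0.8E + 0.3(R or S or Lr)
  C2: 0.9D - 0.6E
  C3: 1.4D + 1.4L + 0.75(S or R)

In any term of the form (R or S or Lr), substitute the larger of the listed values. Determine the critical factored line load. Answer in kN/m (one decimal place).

(R or S or Lr) → R = 6.2 kN/m; (S or R) → R = 6.2 kN/m.
C1: 1.25(28.1) + 0.8(7.3) + 0.3(6.2) = 42.8
C2: 0.9(28.1) - 0.6(7.3) = 20.9
C3: 1.4(28.1) + 1.4(22.3) + 0.75(6.2) = 75.2
Combination 3 governs: w_u = 75.2 kN/m.

75.2 kN/m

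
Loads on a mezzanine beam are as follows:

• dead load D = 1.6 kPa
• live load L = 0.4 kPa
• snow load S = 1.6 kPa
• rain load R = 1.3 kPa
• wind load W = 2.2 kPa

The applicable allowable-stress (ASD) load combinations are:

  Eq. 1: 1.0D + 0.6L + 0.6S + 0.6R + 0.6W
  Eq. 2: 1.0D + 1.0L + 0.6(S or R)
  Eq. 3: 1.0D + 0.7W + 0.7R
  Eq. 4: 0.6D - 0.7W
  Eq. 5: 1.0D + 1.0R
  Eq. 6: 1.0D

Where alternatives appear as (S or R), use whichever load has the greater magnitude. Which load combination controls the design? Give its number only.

(S or R) → S = 1.6 kPa.
Eq. 1: 1.0(1.6) + 0.6(0.4) + 0.6(1.6) + 0.6(1.3) + 0.6(2.2) = 4.90
Eq. 2: 1.0(1.6) + 1.0(0.4) + 0.6(1.6) = 2.96
Eq. 3: 1.0(1.6) + 0.7(2.2) + 0.7(1.3) = 4.05
Eq. 4: 0.6(1.6) - 0.7(2.2) = -0.58
Eq. 5: 1.0(1.6) + 1.0(1.3) = 2.90
Eq. 6: 1.0(1.6) = 1.60
The largest value is 4.90 kPa from combination 1.

Combination 1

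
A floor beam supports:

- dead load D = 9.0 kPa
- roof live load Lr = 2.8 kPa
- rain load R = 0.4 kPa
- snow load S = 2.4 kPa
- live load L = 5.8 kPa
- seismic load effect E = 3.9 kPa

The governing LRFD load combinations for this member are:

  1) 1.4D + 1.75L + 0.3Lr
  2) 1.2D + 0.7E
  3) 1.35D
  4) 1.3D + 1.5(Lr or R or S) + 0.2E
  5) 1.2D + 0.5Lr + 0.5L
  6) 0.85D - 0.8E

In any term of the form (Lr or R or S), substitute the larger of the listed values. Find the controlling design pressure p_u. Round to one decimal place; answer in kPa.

(Lr or R or S) → Lr = 2.8 kPa.
1) 1.4(9.0) + 1.75(5.8) + 0.3(2.8) = 12.6 + 10.2 + 0.8 = 23.6
2) 1.2(9.0) + 0.7(3.9) = 10.8 + 2.7 = 13.5
3) 1.35(9.0) = 12.2
4) 1.3(9.0) + 1.5(2.8) + 0.2(3.9) = 11.7 + 4.2 + 0.8 = 16.7
5) 1.2(9.0) + 0.5(2.8) + 0.5(5.8) = 10.8 + 1.4 + 2.9 = 15.1
6) 0.85(9.0) - 0.8(3.9) = 4.5
The controlling combination is 1, giving 23.6 kPa.

23.6 kPa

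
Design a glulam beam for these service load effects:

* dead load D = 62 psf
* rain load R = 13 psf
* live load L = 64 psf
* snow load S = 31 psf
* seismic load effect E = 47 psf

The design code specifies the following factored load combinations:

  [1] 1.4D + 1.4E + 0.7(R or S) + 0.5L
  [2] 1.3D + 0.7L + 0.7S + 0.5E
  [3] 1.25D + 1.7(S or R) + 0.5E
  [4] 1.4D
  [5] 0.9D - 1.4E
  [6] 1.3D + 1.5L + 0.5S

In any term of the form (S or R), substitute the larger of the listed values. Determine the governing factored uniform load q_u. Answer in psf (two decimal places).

206.30 psf

(R or S) → S = 31 psf; (S or R) → S = 31 psf.
[1] 1.4(62) + 1.4(47) + 0.7(31) + 0.5(64) = 86.80 + 65.80 + 21.70 + 32.00 = 206.30
[2] 1.3(62) + 0.7(64) + 0.7(31) + 0.5(47) = 80.60 + 44.80 + 21.70 + 23.50 = 170.60
[3] 1.25(62) + 1.7(31) + 0.5(47) = 77.50 + 52.70 + 23.50 = 153.70
[4] 1.4(62) = 86.80
[5] 0.9(62) - 1.4(47) = 55.80 - 65.80 = -10.00
[6] 1.3(62) + 1.5(64) + 0.5(31) = 80.60 + 96.00 + 15.50 = 192.10
Maximum is from combination 1.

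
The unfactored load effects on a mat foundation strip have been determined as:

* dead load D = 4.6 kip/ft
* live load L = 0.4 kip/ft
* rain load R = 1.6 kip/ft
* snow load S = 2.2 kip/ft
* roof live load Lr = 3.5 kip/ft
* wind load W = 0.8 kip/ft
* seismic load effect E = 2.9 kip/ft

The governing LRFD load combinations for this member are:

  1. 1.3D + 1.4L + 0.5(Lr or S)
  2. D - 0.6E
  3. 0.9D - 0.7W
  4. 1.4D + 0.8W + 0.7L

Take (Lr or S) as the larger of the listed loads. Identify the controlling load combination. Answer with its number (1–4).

(Lr or S) → Lr = 3.5 kip/ft.
1. 1.3(4.6) + 1.4(0.4) + 0.5(3.5) = 5.98 + 0.56 + 1.75 = 8.29
2. 1.0(4.6) - 0.6(2.9) = 4.60 - 1.74 = 2.86
3. 0.9(4.6) - 0.7(0.8) = 4.14 - 0.56 = 3.58
4. 1.4(4.6) + 0.8(0.8) + 0.7(0.4) = 6.44 + 0.64 + 0.28 = 7.36
The largest value is 8.29 kip/ft from combination 1.

Combination 1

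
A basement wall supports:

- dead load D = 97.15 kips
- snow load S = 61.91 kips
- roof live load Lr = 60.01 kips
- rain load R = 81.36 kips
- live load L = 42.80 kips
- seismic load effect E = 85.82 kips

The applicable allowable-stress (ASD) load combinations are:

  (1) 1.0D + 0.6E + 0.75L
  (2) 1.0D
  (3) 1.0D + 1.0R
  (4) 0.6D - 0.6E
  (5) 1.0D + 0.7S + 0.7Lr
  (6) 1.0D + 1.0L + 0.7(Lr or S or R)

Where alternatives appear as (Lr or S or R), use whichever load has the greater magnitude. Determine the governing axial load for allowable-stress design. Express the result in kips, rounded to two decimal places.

196.90 kips

(Lr or S or R) → R = 81.36 kips.
(1) 1.0(97.15) + 0.6(85.82) + 0.75(42.80) = 180.74
(2) 1.0(97.15) = 97.15
(3) 1.0(97.15) + 1.0(81.36) = 178.51
(4) 0.6(97.15) - 0.6(85.82) = 6.80
(5) 1.0(97.15) + 0.7(61.91) + 0.7(60.01) = 182.49
(6) 1.0(97.15) + 1.0(42.80) + 0.7(81.36) = 196.90
Combination 6 governs: P = 196.90 kips.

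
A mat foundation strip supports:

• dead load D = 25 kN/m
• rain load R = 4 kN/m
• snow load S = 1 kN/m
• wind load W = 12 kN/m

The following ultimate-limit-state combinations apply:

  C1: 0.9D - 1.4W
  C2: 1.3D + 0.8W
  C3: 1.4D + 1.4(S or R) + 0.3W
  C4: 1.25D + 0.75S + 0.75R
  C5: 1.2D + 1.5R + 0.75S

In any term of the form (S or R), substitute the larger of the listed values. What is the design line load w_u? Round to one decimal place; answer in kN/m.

44.2 kN/m

(S or R) → R = 4 kN/m.
C1: 0.9(25) - 1.4(12) = 22.5 - 16.8 = 5.7
C2: 1.3(25) + 0.8(12) = 32.5 + 9.6 = 42.1
C3: 1.4(25) + 1.4(4) + 0.3(12) = 35.0 + 5.6 + 3.6 = 44.2
C4: 1.25(25) + 0.75(1) + 0.75(4) = 35.0
C5: 1.2(25) + 1.5(4) + 0.75(1) = 30.0 + 6.0 + 0.8 = 36.8
The controlling combination is 3, giving 44.2 kN/m.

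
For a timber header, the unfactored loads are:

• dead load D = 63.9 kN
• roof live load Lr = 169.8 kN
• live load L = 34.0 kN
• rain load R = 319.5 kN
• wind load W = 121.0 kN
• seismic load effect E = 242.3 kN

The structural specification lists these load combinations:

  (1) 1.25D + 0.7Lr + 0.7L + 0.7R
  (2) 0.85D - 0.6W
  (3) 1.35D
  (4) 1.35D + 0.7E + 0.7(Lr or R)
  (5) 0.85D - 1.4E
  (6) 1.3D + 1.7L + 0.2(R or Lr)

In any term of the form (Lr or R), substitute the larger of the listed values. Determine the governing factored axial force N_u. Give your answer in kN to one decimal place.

(Lr or R) → R = 319.5 kN; (R or Lr) → R = 319.5 kN.
(1) 1.25(63.9) + 0.7(169.8) + 0.7(34.0) + 0.7(319.5) = 446.2
(2) 0.85(63.9) - 0.6(121.0) = 54.3 - 72.6 = -18.3
(3) 1.35(63.9) = 86.3
(4) 1.35(63.9) + 0.7(242.3) + 0.7(319.5) = 479.5
(5) 0.85(63.9) - 1.4(242.3) = 54.3 - 339.2 = -284.9
(6) 1.3(63.9) + 1.7(34.0) + 0.2(319.5) = 83.1 + 57.8 + 63.9 = 204.8
Combination 4 governs: N_u = 479.5 kN.

479.5 kN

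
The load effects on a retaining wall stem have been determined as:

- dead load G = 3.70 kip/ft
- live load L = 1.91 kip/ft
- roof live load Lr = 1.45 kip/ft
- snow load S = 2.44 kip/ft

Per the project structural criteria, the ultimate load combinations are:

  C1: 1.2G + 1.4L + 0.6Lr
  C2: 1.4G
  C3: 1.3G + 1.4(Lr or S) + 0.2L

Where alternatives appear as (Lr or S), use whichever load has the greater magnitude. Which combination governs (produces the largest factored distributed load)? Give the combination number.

Combination 3

(Lr or S) → S = 2.44 kip/ft.
C1: 1.2(3.70) + 1.4(1.91) + 0.6(1.45) = 4.44 + 2.67 + 0.87 = 7.98
C2: 1.4(3.70) = 5.18
C3: 1.3(3.70) + 1.4(2.44) + 0.2(1.91) = 4.81 + 3.42 + 0.38 = 8.61
The largest value is 8.61 kip/ft from combination 3.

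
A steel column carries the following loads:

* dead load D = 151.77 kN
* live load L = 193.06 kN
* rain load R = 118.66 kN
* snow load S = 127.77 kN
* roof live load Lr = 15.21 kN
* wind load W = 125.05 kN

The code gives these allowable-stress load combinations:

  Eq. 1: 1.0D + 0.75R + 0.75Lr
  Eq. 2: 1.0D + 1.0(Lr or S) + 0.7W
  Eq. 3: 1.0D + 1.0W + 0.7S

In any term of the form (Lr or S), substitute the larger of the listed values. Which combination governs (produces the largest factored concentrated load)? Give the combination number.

(Lr or S) → S = 127.77 kN.
Eq. 1: 1.0(151.77) + 0.75(118.66) + 0.75(15.21) = 252.17
Eq. 2: 1.0(151.77) + 1.0(127.77) + 0.7(125.05) = 367.08
Eq. 3: 1.0(151.77) + 1.0(125.05) + 0.7(127.77) = 366.26
The largest value is 367.08 kN from combination 2.

Combination 2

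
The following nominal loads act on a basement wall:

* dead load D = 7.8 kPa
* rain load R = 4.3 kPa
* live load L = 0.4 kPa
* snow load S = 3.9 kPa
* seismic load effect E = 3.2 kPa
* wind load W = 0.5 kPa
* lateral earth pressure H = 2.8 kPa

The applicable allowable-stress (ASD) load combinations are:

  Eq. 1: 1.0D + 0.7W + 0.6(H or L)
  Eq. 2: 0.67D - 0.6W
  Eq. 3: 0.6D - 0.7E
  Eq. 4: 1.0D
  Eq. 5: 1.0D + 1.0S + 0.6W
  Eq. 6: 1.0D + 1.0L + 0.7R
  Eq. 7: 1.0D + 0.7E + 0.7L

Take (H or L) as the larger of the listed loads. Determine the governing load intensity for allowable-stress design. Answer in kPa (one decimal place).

(H or L) → H = 2.8 kPa.
Eq. 1: 1.0(7.8) + 0.7(0.5) + 0.6(2.8) = 9.8
Eq. 2: 0.67(7.8) - 0.6(0.5) = 5.2 - 0.3 = 4.9
Eq. 3: 0.6(7.8) - 0.7(3.2) = 2.4
Eq. 4: 1.0(7.8) = 7.8
Eq. 5: 1.0(7.8) + 1.0(3.9) + 0.6(0.5) = 7.8 + 3.9 + 0.3 = 12.0
Eq. 6: 1.0(7.8) + 1.0(0.4) + 0.7(4.3) = 7.8 + 0.4 + 3.0 = 11.2
Eq. 7: 1.0(7.8) + 0.7(3.2) + 0.7(0.4) = 7.8 + 2.2 + 0.3 = 10.3
Maximum is from combination 5.

12.0 kPa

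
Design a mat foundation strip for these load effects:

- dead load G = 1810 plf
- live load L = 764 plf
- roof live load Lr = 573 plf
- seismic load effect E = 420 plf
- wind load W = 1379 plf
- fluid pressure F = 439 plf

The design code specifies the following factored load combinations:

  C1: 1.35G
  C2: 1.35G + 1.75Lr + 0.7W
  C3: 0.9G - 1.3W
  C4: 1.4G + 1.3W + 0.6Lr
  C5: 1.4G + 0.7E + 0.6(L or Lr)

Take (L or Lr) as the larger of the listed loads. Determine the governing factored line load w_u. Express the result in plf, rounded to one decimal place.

4670.5 plf

(L or Lr) → L = 764 plf.
C1: 1.35(1810) = 2443.5
C2: 1.35(1810) + 1.75(573) + 0.7(1379) = 2443.5 + 1002.8 + 965.3 = 4411.6
C3: 0.9(1810) - 1.3(1379) = 1629.0 - 1792.7 = -163.7
C4: 1.4(1810) + 1.3(1379) + 0.6(573) = 2534.0 + 1792.7 + 343.8 = 4670.5
C5: 1.4(1810) + 0.7(420) + 0.6(764) = 2534.0 + 294.0 + 458.4 = 3286.4
The controlling combination is 4, giving 4670.5 plf.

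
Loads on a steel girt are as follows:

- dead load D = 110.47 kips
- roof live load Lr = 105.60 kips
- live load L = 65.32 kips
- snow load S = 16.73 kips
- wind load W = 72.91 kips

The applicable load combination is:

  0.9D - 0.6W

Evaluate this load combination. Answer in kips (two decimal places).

0.9(110.47) - 0.6(72.91) = 55.68
P_u = 55.68 kips.

55.68 kips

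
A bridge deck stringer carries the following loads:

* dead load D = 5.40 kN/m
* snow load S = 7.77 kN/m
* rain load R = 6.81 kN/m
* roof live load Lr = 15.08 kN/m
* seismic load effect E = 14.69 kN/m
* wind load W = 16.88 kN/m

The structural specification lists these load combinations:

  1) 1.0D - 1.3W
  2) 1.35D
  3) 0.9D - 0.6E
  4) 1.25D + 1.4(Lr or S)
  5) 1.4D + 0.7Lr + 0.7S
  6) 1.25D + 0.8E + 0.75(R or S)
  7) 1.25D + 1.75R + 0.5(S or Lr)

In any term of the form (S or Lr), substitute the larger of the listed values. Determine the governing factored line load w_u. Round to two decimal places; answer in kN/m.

27.86 kN/m

(Lr or S) → Lr = 15.08 kN/m; (R or S) → S = 7.77 kN/m; (S or Lr) → Lr = 15.08 kN/m.
1) 1.0(5.40) - 1.3(16.88) = 5.40 - 21.94 = -16.54
2) 1.35(5.40) = 7.29
3) 0.9(5.40) - 0.6(14.69) = 4.86 - 8.81 = -3.95
4) 1.25(5.40) + 1.4(15.08) = 6.75 + 21.11 = 27.86
5) 1.4(5.40) + 0.7(15.08) + 0.7(7.77) = 7.56 + 10.56 + 5.44 = 23.56
6) 1.25(5.40) + 0.8(14.69) + 0.75(7.77) = 6.75 + 11.75 + 5.83 = 24.33
7) 1.25(5.40) + 1.75(6.81) + 0.5(15.08) = 6.75 + 11.92 + 7.54 = 26.21
Maximum is from combination 4.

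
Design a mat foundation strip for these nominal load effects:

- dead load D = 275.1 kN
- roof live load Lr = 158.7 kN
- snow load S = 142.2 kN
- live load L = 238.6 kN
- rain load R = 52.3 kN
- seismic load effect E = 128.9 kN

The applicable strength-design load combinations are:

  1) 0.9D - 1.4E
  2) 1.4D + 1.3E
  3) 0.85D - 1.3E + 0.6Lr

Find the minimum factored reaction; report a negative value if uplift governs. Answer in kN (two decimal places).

1) 0.9(275.1) - 1.4(128.9) = 247.59 - 180.46 = 67.13
2) 1.4(275.1) + 1.3(128.9) = 385.14 + 167.57 = 552.71
3) 0.85(275.1) - 1.3(128.9) + 0.6(158.7) = 233.84 - 167.57 + 95.22 = 161.49
Combination 1 gives the minimum: 67.13 kN.

67.13 kN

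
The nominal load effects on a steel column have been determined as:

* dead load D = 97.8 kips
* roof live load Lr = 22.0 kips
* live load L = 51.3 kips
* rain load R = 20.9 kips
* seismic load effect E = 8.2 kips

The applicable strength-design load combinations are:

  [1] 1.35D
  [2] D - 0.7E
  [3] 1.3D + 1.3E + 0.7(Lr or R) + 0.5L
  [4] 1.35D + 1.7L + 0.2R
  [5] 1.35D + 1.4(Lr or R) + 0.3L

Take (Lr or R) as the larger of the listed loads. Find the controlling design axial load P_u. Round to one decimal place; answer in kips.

(Lr or R) → Lr = 22.0 kips.
[1] 1.35(97.8) = 132.0
[2] 1.0(97.8) - 0.7(8.2) = 97.8 - 5.7 = 92.1
[3] 1.3(97.8) + 1.3(8.2) + 0.7(22.0) + 0.5(51.3) = 127.1 + 10.7 + 15.4 + 25.7 = 178.9
[4] 1.35(97.8) + 1.7(51.3) + 0.2(20.9) = 132.0 + 87.2 + 4.2 = 223.4
[5] 1.35(97.8) + 1.4(22.0) + 0.3(51.3) = 132.0 + 30.8 + 15.4 = 178.2
Combination 4 governs: P_u = 223.4 kips.

223.4 kips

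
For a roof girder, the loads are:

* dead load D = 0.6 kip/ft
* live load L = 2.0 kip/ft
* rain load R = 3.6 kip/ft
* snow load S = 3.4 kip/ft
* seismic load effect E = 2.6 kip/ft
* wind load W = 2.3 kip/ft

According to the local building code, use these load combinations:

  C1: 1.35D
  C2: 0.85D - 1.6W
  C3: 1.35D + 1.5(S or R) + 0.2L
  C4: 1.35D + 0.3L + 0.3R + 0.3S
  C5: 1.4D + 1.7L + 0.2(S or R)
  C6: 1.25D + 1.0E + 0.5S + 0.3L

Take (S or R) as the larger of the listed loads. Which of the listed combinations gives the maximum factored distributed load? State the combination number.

(S or R) → R = 3.6 kip/ft.
C1: 1.35(0.6) = 0.8
C2: 0.85(0.6) - 1.6(2.3) = 0.5 - 3.7 = -3.2
C3: 1.35(0.6) + 1.5(3.6) + 0.2(2.0) = 0.8 + 5.4 + 0.4 = 6.6
C4: 1.35(0.6) + 0.3(2.0) + 0.3(3.6) + 0.3(3.4) = 0.8 + 0.6 + 1.1 + 1.0 = 3.5
C5: 1.4(0.6) + 1.7(2.0) + 0.2(3.6) = 5.0
C6: 1.25(0.6) + 1.0(2.6) + 0.5(3.4) + 0.3(2.0) = 0.8 + 2.6 + 1.7 + 0.6 = 5.7
The largest value is 6.6 kip/ft from combination 3.

Combination 3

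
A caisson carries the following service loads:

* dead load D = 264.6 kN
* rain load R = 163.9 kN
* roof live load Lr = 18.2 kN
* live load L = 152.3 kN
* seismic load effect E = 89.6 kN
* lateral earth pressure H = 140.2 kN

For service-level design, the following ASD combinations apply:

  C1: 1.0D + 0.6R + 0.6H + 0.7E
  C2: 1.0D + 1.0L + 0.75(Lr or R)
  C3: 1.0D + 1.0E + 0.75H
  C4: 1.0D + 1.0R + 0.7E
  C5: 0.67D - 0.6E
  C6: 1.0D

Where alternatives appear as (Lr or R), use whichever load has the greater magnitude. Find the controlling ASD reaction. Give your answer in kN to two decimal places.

539.83 kN

(Lr or R) → R = 163.9 kN.
C1: 1.0(264.6) + 0.6(163.9) + 0.6(140.2) + 0.7(89.6) = 264.60 + 98.34 + 84.12 + 62.72 = 509.78
C2: 1.0(264.6) + 1.0(152.3) + 0.75(163.9) = 264.60 + 152.30 + 122.93 = 539.83
C3: 1.0(264.6) + 1.0(89.6) + 0.75(140.2) = 264.60 + 89.60 + 105.15 = 459.35
C4: 1.0(264.6) + 1.0(163.9) + 0.7(89.6) = 264.60 + 163.90 + 62.72 = 491.22
C5: 0.67(264.6) - 0.6(89.6) = 177.28 - 53.76 = 123.52
C6: 1.0(264.6) = 264.60
The controlling combination is 2, giving 539.83 kN.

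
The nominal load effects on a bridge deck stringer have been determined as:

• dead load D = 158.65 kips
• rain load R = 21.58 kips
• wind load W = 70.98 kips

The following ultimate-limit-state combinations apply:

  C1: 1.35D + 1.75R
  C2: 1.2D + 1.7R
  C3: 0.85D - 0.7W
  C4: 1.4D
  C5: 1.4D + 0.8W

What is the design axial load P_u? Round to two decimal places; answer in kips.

C1: 1.35(158.65) + 1.75(21.58) = 251.94
C2: 1.2(158.65) + 1.7(21.58) = 190.38 + 36.69 = 227.07
C3: 0.85(158.65) - 0.7(70.98) = 85.17
C4: 1.4(158.65) = 222.11
C5: 1.4(158.65) + 0.8(70.98) = 222.11 + 56.78 = 278.89
Maximum is from combination 5.

278.89 kips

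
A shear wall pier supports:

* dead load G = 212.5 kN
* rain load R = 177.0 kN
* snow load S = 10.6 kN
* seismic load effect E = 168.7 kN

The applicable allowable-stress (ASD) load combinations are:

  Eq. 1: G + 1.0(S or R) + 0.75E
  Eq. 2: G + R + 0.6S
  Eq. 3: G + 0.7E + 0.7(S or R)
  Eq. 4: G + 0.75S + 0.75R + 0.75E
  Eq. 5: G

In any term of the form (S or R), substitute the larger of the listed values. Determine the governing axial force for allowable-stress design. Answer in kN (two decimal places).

(S or R) → R = 177.0 kN.
Eq. 1: 1.0(212.5) + 1.0(177.0) + 0.75(168.7) = 212.50 + 177.00 + 126.53 = 516.03
Eq. 2: 1.0(212.5) + 1.0(177.0) + 0.6(10.6) = 212.50 + 177.00 + 6.36 = 395.86
Eq. 3: 1.0(212.5) + 0.7(168.7) + 0.7(177.0) = 212.50 + 118.09 + 123.90 = 454.49
Eq. 4: 1.0(212.5) + 0.75(10.6) + 0.75(177.0) + 0.75(168.7) = 212.50 + 7.95 + 132.75 + 126.53 = 479.73
Eq. 5: 1.0(212.5) = 212.50
Combination 1 governs: N = 516.03 kN.

516.03 kN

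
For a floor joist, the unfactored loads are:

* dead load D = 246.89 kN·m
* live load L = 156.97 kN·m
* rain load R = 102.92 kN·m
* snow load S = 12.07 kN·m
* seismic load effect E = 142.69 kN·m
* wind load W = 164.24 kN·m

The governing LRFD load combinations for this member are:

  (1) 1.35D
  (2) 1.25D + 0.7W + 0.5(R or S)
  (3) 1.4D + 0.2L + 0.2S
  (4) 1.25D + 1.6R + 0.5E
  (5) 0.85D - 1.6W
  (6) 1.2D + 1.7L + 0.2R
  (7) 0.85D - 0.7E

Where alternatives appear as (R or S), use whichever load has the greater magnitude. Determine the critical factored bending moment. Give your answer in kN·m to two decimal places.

583.70 kN·m

(R or S) → R = 102.92 kN·m.
(1) 1.35(246.89) = 333.30
(2) 1.25(246.89) + 0.7(164.24) + 0.5(102.92) = 308.61 + 114.97 + 51.46 = 475.04
(3) 1.4(246.89) + 0.2(156.97) + 0.2(12.07) = 345.65 + 31.39 + 2.41 = 379.45
(4) 1.25(246.89) + 1.6(102.92) + 0.5(142.69) = 308.61 + 164.67 + 71.35 = 544.63
(5) 0.85(246.89) - 1.6(164.24) = -52.93
(6) 1.2(246.89) + 1.7(156.97) + 0.2(102.92) = 296.27 + 266.85 + 20.58 = 583.70
(7) 0.85(246.89) - 0.7(142.69) = 109.97
Combination 6 governs: M_u = 583.70 kN·m.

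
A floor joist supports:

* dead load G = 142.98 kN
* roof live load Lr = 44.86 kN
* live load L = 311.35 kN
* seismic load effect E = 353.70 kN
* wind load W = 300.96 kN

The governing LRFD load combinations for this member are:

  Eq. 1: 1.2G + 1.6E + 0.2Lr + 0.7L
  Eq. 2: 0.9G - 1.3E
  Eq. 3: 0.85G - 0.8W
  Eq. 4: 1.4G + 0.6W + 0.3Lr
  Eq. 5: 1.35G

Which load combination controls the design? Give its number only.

Combination 1

Eq. 1: 1.2(142.98) + 1.6(353.70) + 0.2(44.86) + 0.7(311.35) = 964.41
Eq. 2: 0.9(142.98) - 1.3(353.70) = 128.68 - 459.81 = -331.13
Eq. 3: 0.85(142.98) - 0.8(300.96) = 121.53 - 240.77 = -119.24
Eq. 4: 1.4(142.98) + 0.6(300.96) + 0.3(44.86) = 200.17 + 180.58 + 13.46 = 394.21
Eq. 5: 1.35(142.98) = 193.02
The largest value is 964.41 kN from combination 1.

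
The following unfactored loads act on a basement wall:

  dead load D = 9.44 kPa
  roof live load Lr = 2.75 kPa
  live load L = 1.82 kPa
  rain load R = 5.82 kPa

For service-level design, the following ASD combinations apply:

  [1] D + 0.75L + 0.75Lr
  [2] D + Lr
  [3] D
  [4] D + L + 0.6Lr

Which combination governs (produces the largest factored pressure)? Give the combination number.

Combination 4

[1] 1.0(9.44) + 0.75(1.82) + 0.75(2.75) = 9.44 + 1.37 + 2.06 = 12.87
[2] 1.0(9.44) + 1.0(2.75) = 9.44 + 2.75 = 12.19
[3] 1.0(9.44) = 9.44
[4] 1.0(9.44) + 1.0(1.82) + 0.6(2.75) = 9.44 + 1.82 + 1.65 = 12.91
The largest value is 12.91 kPa from combination 4.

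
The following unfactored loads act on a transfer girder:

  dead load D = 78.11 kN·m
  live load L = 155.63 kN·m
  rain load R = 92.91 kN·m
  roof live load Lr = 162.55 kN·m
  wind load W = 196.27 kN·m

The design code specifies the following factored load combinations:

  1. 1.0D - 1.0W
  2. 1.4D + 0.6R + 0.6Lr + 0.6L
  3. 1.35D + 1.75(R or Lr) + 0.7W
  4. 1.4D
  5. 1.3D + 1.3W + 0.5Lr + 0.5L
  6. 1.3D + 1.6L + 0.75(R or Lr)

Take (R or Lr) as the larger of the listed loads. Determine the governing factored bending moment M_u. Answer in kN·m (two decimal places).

527.30 kN·m

(R or Lr) → Lr = 162.55 kN·m.
1. 1.0(78.11) - 1.0(196.27) = 78.11 - 196.27 = -118.16
2. 1.4(78.11) + 0.6(92.91) + 0.6(162.55) + 0.6(155.63) = 109.35 + 55.75 + 97.53 + 93.38 = 356.01
3. 1.35(78.11) + 1.75(162.55) + 0.7(196.27) = 105.45 + 284.46 + 137.39 = 527.30
4. 1.4(78.11) = 109.35
5. 1.3(78.11) + 1.3(196.27) + 0.5(162.55) + 0.5(155.63) = 515.78
6. 1.3(78.11) + 1.6(155.63) + 0.75(162.55) = 101.54 + 249.01 + 121.91 = 472.46
Maximum is from combination 3.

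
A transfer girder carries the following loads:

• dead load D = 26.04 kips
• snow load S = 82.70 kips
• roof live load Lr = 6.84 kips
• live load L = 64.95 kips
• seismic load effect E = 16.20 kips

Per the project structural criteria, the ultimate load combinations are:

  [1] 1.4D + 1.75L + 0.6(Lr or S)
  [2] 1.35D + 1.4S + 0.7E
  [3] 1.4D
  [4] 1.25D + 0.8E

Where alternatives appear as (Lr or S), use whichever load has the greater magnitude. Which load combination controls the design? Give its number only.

(Lr or S) → S = 82.70 kips.
[1] 1.4(26.04) + 1.75(64.95) + 0.6(82.70) = 199.74
[2] 1.35(26.04) + 1.4(82.70) + 0.7(16.20) = 162.27
[3] 1.4(26.04) = 36.46
[4] 1.25(26.04) + 0.8(16.20) = 45.51
The largest value is 199.74 kips from combination 1.

Combination 1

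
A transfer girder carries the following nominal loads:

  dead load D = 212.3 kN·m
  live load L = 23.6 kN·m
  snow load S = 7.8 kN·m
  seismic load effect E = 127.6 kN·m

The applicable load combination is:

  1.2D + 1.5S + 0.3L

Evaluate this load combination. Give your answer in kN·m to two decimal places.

1.2(212.3) + 1.5(7.8) + 0.3(23.6) = 273.54
M_u = 273.54 kN·m.

273.54 kN·m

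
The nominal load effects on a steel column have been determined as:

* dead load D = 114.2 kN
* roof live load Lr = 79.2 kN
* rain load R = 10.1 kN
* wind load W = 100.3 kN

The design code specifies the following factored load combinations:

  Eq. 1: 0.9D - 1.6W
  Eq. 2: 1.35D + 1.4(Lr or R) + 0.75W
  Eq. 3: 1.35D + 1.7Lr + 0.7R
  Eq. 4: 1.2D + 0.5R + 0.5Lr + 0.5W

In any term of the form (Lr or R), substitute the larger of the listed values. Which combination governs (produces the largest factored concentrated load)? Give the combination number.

(Lr or R) → Lr = 79.2 kN.
Eq. 1: 0.9(114.2) - 1.6(100.3) = 102.78 - 160.48 = -57.70
Eq. 2: 1.35(114.2) + 1.4(79.2) + 0.75(100.3) = 154.17 + 110.88 + 75.23 = 340.28
Eq. 3: 1.35(114.2) + 1.7(79.2) + 0.7(10.1) = 154.17 + 134.64 + 7.07 = 295.88
Eq. 4: 1.2(114.2) + 0.5(10.1) + 0.5(79.2) + 0.5(100.3) = 137.04 + 5.05 + 39.60 + 50.15 = 231.84
The largest value is 340.28 kN from combination 2.

Combination 2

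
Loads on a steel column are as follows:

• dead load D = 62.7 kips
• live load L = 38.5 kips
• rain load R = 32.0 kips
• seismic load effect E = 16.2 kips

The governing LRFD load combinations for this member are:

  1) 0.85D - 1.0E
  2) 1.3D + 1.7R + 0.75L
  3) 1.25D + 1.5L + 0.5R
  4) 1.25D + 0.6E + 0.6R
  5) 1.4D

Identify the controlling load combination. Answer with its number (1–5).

Combination 2

1) 0.85(62.7) - 1.0(16.2) = 37.10
2) 1.3(62.7) + 1.7(32.0) + 0.75(38.5) = 164.79
3) 1.25(62.7) + 1.5(38.5) + 0.5(32.0) = 152.13
4) 1.25(62.7) + 0.6(16.2) + 0.6(32.0) = 107.30
5) 1.4(62.7) = 87.78
The largest value is 164.79 kips from combination 2.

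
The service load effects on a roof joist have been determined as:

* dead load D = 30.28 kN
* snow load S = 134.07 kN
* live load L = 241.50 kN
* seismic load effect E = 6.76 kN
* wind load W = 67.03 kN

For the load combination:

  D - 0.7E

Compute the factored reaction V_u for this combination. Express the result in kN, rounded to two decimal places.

1.0(30.28) - 0.7(6.76) = 30.28 - 4.73 = 25.55
V_u = 25.55 kN.

25.55 kN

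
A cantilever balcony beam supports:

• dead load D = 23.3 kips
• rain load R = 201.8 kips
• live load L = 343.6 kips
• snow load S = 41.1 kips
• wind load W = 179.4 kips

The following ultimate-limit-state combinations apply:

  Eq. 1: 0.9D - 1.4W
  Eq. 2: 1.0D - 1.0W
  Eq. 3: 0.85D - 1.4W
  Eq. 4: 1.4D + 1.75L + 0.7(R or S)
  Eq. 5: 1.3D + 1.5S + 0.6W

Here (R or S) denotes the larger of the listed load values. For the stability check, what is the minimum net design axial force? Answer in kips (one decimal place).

(R or S) → R = 201.8 kips.
Eq. 1: 0.9(23.3) - 1.4(179.4) = -230.2
Eq. 2: 1.0(23.3) - 1.0(179.4) = -156.1
Eq. 3: 0.85(23.3) - 1.4(179.4) = -231.4
Eq. 4: 1.4(23.3) + 1.75(343.6) + 0.7(201.8) = 775.2
Eq. 5: 1.3(23.3) + 1.5(41.1) + 0.6(179.4) = 199.6
Combination 3 gives the minimum: -231.4 kips.

-231.4 kips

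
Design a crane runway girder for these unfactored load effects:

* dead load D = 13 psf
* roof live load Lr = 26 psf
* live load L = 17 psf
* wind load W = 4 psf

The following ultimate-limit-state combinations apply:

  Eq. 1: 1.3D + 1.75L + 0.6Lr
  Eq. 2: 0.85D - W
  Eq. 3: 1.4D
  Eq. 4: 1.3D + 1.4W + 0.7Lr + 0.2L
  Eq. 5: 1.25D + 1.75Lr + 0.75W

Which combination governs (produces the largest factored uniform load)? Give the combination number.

Combination 5

Eq. 1: 1.3(13) + 1.75(17) + 0.6(26) = 16.9 + 29.8 + 15.6 = 62.3
Eq. 2: 0.85(13) - 1.0(4) = 11.1 - 4.0 = 7.1
Eq. 3: 1.4(13) = 18.2
Eq. 4: 1.3(13) + 1.4(4) + 0.7(26) + 0.2(17) = 16.9 + 5.6 + 18.2 + 3.4 = 44.1
Eq. 5: 1.25(13) + 1.75(26) + 0.75(4) = 16.3 + 45.5 + 3.0 = 64.8
The largest value is 64.8 psf from combination 5.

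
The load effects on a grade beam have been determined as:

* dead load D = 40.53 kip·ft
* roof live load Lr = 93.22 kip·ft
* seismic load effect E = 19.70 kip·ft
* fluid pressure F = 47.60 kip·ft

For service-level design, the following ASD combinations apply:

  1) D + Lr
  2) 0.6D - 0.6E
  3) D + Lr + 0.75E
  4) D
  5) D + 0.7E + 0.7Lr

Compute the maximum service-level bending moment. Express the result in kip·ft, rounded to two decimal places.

1) 1.0(40.53) + 1.0(93.22) = 133.75
2) 0.6(40.53) - 0.6(19.70) = 12.50
3) 1.0(40.53) + 1.0(93.22) + 0.75(19.70) = 148.53
4) 1.0(40.53) = 40.53
5) 1.0(40.53) + 0.7(19.70) + 0.7(93.22) = 119.57
Maximum is from combination 3.

148.53 kip·ft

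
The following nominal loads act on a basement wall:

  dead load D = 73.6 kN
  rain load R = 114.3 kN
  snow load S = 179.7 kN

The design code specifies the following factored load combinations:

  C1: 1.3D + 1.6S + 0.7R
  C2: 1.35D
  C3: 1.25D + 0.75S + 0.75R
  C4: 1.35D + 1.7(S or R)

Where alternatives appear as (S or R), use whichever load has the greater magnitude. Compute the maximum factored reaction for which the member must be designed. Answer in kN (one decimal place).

463.2 kN

(S or R) → S = 179.7 kN.
C1: 1.3(73.6) + 1.6(179.7) + 0.7(114.3) = 95.7 + 287.5 + 80.0 = 463.2
C2: 1.35(73.6) = 99.4
C3: 1.25(73.6) + 0.75(179.7) + 0.75(114.3) = 92.0 + 134.8 + 85.7 = 312.5
C4: 1.35(73.6) + 1.7(179.7) = 99.4 + 305.5 = 404.9
Maximum is from combination 1.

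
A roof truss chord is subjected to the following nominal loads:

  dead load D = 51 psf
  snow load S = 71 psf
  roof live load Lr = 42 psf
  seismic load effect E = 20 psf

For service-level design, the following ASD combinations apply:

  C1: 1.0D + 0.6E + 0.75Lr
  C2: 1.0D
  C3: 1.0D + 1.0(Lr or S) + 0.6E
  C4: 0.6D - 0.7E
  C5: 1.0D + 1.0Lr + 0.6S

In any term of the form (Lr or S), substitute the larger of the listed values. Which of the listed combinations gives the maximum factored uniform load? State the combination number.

Combination 5

(Lr or S) → S = 71 psf.
C1: 1.0(51) + 0.6(20) + 0.75(42) = 51.0 + 12.0 + 31.5 = 94.5
C2: 1.0(51) = 51.0
C3: 1.0(51) + 1.0(71) + 0.6(20) = 51.0 + 71.0 + 12.0 = 134.0
C4: 0.6(51) - 0.7(20) = 30.6 - 14.0 = 16.6
C5: 1.0(51) + 1.0(42) + 0.6(71) = 51.0 + 42.0 + 42.6 = 135.6
The largest value is 135.6 psf from combination 5.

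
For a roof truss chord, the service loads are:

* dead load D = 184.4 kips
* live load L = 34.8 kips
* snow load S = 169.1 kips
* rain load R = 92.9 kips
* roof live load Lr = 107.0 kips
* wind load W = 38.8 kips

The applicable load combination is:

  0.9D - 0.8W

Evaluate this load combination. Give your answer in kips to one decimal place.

0.9(184.4) - 0.8(38.8) = 134.9
P_u = 134.9 kips.

134.9 kips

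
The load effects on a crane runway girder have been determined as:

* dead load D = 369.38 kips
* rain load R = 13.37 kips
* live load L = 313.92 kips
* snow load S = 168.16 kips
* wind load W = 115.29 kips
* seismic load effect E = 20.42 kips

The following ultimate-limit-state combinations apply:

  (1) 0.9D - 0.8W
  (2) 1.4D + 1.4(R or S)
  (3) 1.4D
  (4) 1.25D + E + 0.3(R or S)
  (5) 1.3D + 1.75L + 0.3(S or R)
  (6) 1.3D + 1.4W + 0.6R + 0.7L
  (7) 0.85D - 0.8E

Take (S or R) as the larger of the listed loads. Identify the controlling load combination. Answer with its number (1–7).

Combination 5

(R or S) → S = 168.16 kips; (S or R) → S = 168.16 kips.
(1) 0.9(369.38) - 0.8(115.29) = 332.44 - 92.23 = 240.21
(2) 1.4(369.38) + 1.4(168.16) = 752.56
(3) 1.4(369.38) = 517.13
(4) 1.25(369.38) + 1.0(20.42) + 0.3(168.16) = 532.59
(5) 1.3(369.38) + 1.75(313.92) + 0.3(168.16) = 480.19 + 549.36 + 50.45 = 1080.00
(6) 1.3(369.38) + 1.4(115.29) + 0.6(13.37) + 0.7(313.92) = 869.37
(7) 0.85(369.38) - 0.8(20.42) = 297.64
The largest value is 1080.00 kips from combination 5.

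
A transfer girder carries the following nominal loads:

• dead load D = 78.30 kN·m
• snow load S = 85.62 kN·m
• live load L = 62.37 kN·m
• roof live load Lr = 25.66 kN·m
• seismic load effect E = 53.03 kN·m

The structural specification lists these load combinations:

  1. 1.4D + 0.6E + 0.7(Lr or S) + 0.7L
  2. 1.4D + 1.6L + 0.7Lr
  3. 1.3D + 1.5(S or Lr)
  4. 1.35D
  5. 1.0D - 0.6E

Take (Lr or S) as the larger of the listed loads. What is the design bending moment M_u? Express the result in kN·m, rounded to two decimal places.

245.03 kN·m

(Lr or S) → S = 85.62 kN·m; (S or Lr) → S = 85.62 kN·m.
1. 1.4(78.30) + 0.6(53.03) + 0.7(85.62) + 0.7(62.37) = 109.62 + 31.82 + 59.93 + 43.66 = 245.03
2. 1.4(78.30) + 1.6(62.37) + 0.7(25.66) = 109.62 + 99.79 + 17.96 = 227.37
3. 1.3(78.30) + 1.5(85.62) = 101.79 + 128.43 = 230.22
4. 1.35(78.30) = 105.71
5. 1.0(78.30) - 0.6(53.03) = 78.30 - 31.82 = 46.48
The controlling combination is 1, giving 245.03 kN·m.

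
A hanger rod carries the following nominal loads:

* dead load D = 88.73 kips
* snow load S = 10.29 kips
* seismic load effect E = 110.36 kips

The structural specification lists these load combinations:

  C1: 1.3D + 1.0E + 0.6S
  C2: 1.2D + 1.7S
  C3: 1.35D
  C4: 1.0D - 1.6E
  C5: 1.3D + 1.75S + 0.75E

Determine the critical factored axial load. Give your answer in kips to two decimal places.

231.88 kips

C1: 1.3(88.73) + 1.0(110.36) + 0.6(10.29) = 115.35 + 110.36 + 6.17 = 231.88
C2: 1.2(88.73) + 1.7(10.29) = 106.48 + 17.49 = 123.97
C3: 1.35(88.73) = 119.79
C4: 1.0(88.73) - 1.6(110.36) = 88.73 - 176.58 = -87.85
C5: 1.3(88.73) + 1.75(10.29) + 0.75(110.36) = 115.35 + 18.01 + 82.77 = 216.13
Maximum is from combination 1.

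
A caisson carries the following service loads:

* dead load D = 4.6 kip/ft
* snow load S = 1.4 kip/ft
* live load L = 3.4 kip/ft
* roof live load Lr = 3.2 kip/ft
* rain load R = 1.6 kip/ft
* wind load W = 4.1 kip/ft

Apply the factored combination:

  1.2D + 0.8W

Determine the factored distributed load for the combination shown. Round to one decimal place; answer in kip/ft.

8.8 kip/ft

1.2(4.6) + 0.8(4.1) = 5.5 + 3.3 = 8.8
w_u = 8.8 kip/ft.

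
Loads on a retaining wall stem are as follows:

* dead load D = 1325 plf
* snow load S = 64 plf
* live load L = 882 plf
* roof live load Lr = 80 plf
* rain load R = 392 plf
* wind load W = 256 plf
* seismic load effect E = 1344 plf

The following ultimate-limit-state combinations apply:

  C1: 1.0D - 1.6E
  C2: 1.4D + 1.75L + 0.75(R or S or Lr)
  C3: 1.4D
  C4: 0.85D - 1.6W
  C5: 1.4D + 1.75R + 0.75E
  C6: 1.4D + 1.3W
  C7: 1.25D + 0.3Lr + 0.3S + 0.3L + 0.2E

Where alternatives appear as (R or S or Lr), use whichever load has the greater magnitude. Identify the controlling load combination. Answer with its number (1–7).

Combination 2

(R or S or Lr) → R = 392 plf.
C1: 1.0(1325) - 1.6(1344) = 1325.00 - 2150.40 = -825.40
C2: 1.4(1325) + 1.75(882) + 0.75(392) = 1855.00 + 1543.50 + 294.00 = 3692.50
C3: 1.4(1325) = 1855.00
C4: 0.85(1325) - 1.6(256) = 1126.25 - 409.60 = 716.65
C5: 1.4(1325) + 1.75(392) + 0.75(1344) = 1855.00 + 686.00 + 1008.00 = 3549.00
C6: 1.4(1325) + 1.3(256) = 1855.00 + 332.80 = 2187.80
C7: 1.25(1325) + 0.3(80) + 0.3(64) + 0.3(882) + 0.2(1344) = 1656.25 + 24.00 + 19.20 + 264.60 + 268.80 = 2232.85
The largest value is 3692.50 plf from combination 2.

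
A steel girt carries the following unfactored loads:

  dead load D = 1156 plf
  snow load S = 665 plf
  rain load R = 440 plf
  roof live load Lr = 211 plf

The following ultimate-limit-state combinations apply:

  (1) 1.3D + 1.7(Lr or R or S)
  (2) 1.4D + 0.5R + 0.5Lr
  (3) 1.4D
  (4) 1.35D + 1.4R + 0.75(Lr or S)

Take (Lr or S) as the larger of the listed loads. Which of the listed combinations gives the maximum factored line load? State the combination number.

Combination 4

(Lr or R or S) → S = 665 plf; (Lr or S) → S = 665 plf.
(1) 1.3(1156) + 1.7(665) = 1502.80 + 1130.50 = 2633.30
(2) 1.4(1156) + 0.5(440) + 0.5(211) = 1618.40 + 220.00 + 105.50 = 1943.90
(3) 1.4(1156) = 1618.40
(4) 1.35(1156) + 1.4(440) + 0.75(665) = 1560.60 + 616.00 + 498.75 = 2675.35
The largest value is 2675.35 plf from combination 4.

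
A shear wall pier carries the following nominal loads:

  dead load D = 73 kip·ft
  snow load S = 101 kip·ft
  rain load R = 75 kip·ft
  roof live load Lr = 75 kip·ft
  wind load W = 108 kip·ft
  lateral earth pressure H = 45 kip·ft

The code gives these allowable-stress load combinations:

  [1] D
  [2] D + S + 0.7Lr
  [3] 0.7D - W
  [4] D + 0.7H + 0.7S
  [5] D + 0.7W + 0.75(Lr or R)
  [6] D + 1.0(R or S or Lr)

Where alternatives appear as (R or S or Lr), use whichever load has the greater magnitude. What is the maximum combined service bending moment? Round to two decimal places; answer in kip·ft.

(Lr or R) → Lr = 75 kip·ft; (R or S or Lr) → S = 101 kip·ft.
[1] 1.0(73) = 73.00
[2] 1.0(73) + 1.0(101) + 0.7(75) = 73.00 + 101.00 + 52.50 = 226.50
[3] 0.7(73) - 1.0(108) = 51.10 - 108.00 = -56.90
[4] 1.0(73) + 0.7(45) + 0.7(101) = 73.00 + 31.50 + 70.70 = 175.20
[5] 1.0(73) + 0.7(108) + 0.75(75) = 73.00 + 75.60 + 56.25 = 204.85
[6] 1.0(73) + 1.0(101) = 73.00 + 101.00 = 174.00
The controlling combination is 2, giving 226.50 kip·ft.

226.50 kip·ft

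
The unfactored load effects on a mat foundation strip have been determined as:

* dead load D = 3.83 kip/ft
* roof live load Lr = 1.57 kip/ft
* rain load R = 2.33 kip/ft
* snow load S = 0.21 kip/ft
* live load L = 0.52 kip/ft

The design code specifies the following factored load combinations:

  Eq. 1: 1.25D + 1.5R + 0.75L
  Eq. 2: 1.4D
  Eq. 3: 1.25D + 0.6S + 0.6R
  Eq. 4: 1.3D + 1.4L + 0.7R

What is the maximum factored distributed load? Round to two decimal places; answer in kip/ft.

8.67 kip/ft

Eq. 1: 1.25(3.83) + 1.5(2.33) + 0.75(0.52) = 8.67
Eq. 2: 1.4(3.83) = 5.36
Eq. 3: 1.25(3.83) + 0.6(0.21) + 0.6(2.33) = 6.31
Eq. 4: 1.3(3.83) + 1.4(0.52) + 0.7(2.33) = 4.98 + 0.73 + 1.63 = 7.34
The controlling combination is 1, giving 8.67 kip/ft.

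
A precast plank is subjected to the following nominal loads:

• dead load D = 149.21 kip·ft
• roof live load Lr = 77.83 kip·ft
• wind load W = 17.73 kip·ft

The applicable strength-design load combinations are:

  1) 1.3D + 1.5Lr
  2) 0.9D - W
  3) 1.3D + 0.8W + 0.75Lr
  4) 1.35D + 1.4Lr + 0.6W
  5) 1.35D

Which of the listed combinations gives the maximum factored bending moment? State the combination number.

1) 1.3(149.21) + 1.5(77.83) = 193.97 + 116.75 = 310.72
2) 0.9(149.21) - 1.0(17.73) = 134.29 - 17.73 = 116.56
3) 1.3(149.21) + 0.8(17.73) + 0.75(77.83) = 266.53
4) 1.35(149.21) + 1.4(77.83) + 0.6(17.73) = 201.43 + 108.96 + 10.64 = 321.03
5) 1.35(149.21) = 201.43
The largest value is 321.03 kip·ft from combination 4.

Combination 4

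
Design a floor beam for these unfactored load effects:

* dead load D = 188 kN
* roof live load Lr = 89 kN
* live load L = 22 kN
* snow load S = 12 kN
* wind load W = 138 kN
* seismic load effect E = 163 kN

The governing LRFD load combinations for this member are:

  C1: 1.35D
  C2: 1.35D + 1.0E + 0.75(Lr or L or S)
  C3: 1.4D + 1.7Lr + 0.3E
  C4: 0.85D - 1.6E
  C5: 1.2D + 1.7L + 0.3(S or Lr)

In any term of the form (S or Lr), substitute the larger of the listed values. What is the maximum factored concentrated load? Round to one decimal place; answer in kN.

(Lr or L or S) → Lr = 89 kN; (S or Lr) → Lr = 89 kN.
C1: 1.35(188) = 253.8
C2: 1.35(188) + 1.0(163) + 0.75(89) = 253.8 + 163.0 + 66.8 = 483.6
C3: 1.4(188) + 1.7(89) + 0.3(163) = 263.2 + 151.3 + 48.9 = 463.4
C4: 0.85(188) - 1.6(163) = 159.8 - 260.8 = -101.0
C5: 1.2(188) + 1.7(22) + 0.3(89) = 225.6 + 37.4 + 26.7 = 289.7
Maximum is from combination 2.

483.6 kN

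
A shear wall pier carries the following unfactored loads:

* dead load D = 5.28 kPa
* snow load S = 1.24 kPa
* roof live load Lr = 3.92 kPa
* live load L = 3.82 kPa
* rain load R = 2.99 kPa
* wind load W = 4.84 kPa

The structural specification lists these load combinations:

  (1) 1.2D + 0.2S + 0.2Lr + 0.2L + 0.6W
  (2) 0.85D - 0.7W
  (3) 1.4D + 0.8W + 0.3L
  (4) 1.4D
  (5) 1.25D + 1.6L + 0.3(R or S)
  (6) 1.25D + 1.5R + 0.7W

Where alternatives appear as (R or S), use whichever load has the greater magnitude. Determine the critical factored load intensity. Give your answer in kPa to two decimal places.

14.47 kPa

(R or S) → R = 2.99 kPa.
(1) 1.2(5.28) + 0.2(1.24) + 0.2(3.92) + 0.2(3.82) + 0.6(4.84) = 11.04
(2) 0.85(5.28) - 0.7(4.84) = 4.49 - 3.39 = 1.10
(3) 1.4(5.28) + 0.8(4.84) + 0.3(3.82) = 7.39 + 3.87 + 1.15 = 12.41
(4) 1.4(5.28) = 7.39
(5) 1.25(5.28) + 1.6(3.82) + 0.3(2.99) = 6.60 + 6.11 + 0.90 = 13.61
(6) 1.25(5.28) + 1.5(2.99) + 0.7(4.84) = 14.47
The controlling combination is 6, giving 14.47 kPa.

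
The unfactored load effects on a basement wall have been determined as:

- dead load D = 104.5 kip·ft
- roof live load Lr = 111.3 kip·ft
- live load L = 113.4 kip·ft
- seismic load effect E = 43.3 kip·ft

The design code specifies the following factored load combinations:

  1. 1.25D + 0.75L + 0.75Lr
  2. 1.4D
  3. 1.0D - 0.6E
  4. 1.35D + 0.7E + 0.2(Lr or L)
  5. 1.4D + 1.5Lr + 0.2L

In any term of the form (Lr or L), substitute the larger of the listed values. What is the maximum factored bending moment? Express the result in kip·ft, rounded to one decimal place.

(Lr or L) → L = 113.4 kip·ft.
1. 1.25(104.5) + 0.75(113.4) + 0.75(111.3) = 130.6 + 85.1 + 83.5 = 299.2
2. 1.4(104.5) = 146.3
3. 1.0(104.5) - 0.6(43.3) = 104.5 - 26.0 = 78.5
4. 1.35(104.5) + 0.7(43.3) + 0.2(113.4) = 141.1 + 30.3 + 22.7 = 194.1
5. 1.4(104.5) + 1.5(111.3) + 0.2(113.4) = 335.9
The controlling combination is 5, giving 335.9 kip·ft.

335.9 kip·ft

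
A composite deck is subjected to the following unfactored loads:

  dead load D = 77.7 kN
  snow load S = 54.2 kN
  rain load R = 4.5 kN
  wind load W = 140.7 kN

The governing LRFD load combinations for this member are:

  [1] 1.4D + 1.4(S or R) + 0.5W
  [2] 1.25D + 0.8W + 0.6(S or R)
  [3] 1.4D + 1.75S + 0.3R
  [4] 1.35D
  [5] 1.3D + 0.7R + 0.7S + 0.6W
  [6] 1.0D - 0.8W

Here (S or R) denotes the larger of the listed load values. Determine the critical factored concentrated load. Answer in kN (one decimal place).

(S or R) → S = 54.2 kN.
[1] 1.4(77.7) + 1.4(54.2) + 0.5(140.7) = 255.0
[2] 1.25(77.7) + 0.8(140.7) + 0.6(54.2) = 242.2
[3] 1.4(77.7) + 1.75(54.2) + 0.3(4.5) = 205.0
[4] 1.35(77.7) = 104.9
[5] 1.3(77.7) + 0.7(4.5) + 0.7(54.2) + 0.6(140.7) = 226.5
[6] 1.0(77.7) - 0.8(140.7) = -34.9
Maximum is from combination 1.

255.0 kN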